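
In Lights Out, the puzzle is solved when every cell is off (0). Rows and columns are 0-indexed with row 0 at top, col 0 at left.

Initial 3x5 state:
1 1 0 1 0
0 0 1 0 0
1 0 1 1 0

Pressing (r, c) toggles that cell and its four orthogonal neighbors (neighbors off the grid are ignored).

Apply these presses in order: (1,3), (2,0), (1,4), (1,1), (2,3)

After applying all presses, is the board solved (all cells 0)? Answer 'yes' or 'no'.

Answer: no

Derivation:
After press 1 at (1,3):
1 1 0 0 0
0 0 0 1 1
1 0 1 0 0

After press 2 at (2,0):
1 1 0 0 0
1 0 0 1 1
0 1 1 0 0

After press 3 at (1,4):
1 1 0 0 1
1 0 0 0 0
0 1 1 0 1

After press 4 at (1,1):
1 0 0 0 1
0 1 1 0 0
0 0 1 0 1

After press 5 at (2,3):
1 0 0 0 1
0 1 1 1 0
0 0 0 1 0

Lights still on: 6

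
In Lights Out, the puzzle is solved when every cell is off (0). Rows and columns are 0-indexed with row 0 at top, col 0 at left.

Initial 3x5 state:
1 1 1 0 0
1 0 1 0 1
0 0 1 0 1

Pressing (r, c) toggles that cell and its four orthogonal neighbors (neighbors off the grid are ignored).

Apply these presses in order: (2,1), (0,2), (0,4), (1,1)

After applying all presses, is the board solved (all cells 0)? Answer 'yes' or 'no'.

Answer: no

Derivation:
After press 1 at (2,1):
1 1 1 0 0
1 1 1 0 1
1 1 0 0 1

After press 2 at (0,2):
1 0 0 1 0
1 1 0 0 1
1 1 0 0 1

After press 3 at (0,4):
1 0 0 0 1
1 1 0 0 0
1 1 0 0 1

After press 4 at (1,1):
1 1 0 0 1
0 0 1 0 0
1 0 0 0 1

Lights still on: 6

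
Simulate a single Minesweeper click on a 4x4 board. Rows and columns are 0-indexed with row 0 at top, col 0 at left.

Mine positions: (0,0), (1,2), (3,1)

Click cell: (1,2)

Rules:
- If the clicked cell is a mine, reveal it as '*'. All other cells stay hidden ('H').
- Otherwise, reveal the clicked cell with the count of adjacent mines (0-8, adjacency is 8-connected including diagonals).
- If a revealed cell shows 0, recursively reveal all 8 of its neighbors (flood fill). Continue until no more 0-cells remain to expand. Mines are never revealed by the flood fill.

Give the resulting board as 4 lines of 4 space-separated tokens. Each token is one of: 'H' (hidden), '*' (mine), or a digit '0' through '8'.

H H H H
H H * H
H H H H
H H H H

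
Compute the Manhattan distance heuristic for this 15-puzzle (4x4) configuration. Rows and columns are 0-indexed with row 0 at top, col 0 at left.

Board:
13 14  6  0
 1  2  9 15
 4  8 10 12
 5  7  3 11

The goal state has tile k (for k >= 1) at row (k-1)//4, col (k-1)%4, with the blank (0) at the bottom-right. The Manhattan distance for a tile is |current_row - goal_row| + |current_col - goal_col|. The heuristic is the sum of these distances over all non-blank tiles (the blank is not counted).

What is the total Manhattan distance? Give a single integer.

Tile 13: (0,0)->(3,0) = 3
Tile 14: (0,1)->(3,1) = 3
Tile 6: (0,2)->(1,1) = 2
Tile 1: (1,0)->(0,0) = 1
Tile 2: (1,1)->(0,1) = 1
Tile 9: (1,2)->(2,0) = 3
Tile 15: (1,3)->(3,2) = 3
Tile 4: (2,0)->(0,3) = 5
Tile 8: (2,1)->(1,3) = 3
Tile 10: (2,2)->(2,1) = 1
Tile 12: (2,3)->(2,3) = 0
Tile 5: (3,0)->(1,0) = 2
Tile 7: (3,1)->(1,2) = 3
Tile 3: (3,2)->(0,2) = 3
Tile 11: (3,3)->(2,2) = 2
Sum: 3 + 3 + 2 + 1 + 1 + 3 + 3 + 5 + 3 + 1 + 0 + 2 + 3 + 3 + 2 = 35

Answer: 35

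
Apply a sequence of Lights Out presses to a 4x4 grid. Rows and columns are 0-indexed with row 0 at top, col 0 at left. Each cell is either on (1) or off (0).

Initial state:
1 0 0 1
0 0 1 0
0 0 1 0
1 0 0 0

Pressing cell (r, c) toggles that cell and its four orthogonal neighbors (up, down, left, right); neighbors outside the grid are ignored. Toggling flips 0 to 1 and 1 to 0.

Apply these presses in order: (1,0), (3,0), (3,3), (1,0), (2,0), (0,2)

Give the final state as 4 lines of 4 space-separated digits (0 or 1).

After press 1 at (1,0):
0 0 0 1
1 1 1 0
1 0 1 0
1 0 0 0

After press 2 at (3,0):
0 0 0 1
1 1 1 0
0 0 1 0
0 1 0 0

After press 3 at (3,3):
0 0 0 1
1 1 1 0
0 0 1 1
0 1 1 1

After press 4 at (1,0):
1 0 0 1
0 0 1 0
1 0 1 1
0 1 1 1

After press 5 at (2,0):
1 0 0 1
1 0 1 0
0 1 1 1
1 1 1 1

After press 6 at (0,2):
1 1 1 0
1 0 0 0
0 1 1 1
1 1 1 1

Answer: 1 1 1 0
1 0 0 0
0 1 1 1
1 1 1 1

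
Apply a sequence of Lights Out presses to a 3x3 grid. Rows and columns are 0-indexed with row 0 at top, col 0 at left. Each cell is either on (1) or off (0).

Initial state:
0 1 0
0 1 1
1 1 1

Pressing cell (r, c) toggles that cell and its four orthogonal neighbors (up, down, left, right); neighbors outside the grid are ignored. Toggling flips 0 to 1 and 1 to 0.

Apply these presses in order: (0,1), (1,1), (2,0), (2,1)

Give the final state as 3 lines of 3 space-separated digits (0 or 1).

Answer: 1 1 1
0 0 0
1 0 0

Derivation:
After press 1 at (0,1):
1 0 1
0 0 1
1 1 1

After press 2 at (1,1):
1 1 1
1 1 0
1 0 1

After press 3 at (2,0):
1 1 1
0 1 0
0 1 1

After press 4 at (2,1):
1 1 1
0 0 0
1 0 0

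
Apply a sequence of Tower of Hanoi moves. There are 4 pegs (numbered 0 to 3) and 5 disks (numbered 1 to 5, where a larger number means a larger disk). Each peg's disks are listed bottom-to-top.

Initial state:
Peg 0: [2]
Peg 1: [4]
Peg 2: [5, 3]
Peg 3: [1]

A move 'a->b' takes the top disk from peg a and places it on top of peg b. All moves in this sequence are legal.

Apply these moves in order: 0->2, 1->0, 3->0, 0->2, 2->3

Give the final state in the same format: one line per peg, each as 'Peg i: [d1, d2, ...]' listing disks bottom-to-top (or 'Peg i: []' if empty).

After move 1 (0->2):
Peg 0: []
Peg 1: [4]
Peg 2: [5, 3, 2]
Peg 3: [1]

After move 2 (1->0):
Peg 0: [4]
Peg 1: []
Peg 2: [5, 3, 2]
Peg 3: [1]

After move 3 (3->0):
Peg 0: [4, 1]
Peg 1: []
Peg 2: [5, 3, 2]
Peg 3: []

After move 4 (0->2):
Peg 0: [4]
Peg 1: []
Peg 2: [5, 3, 2, 1]
Peg 3: []

After move 5 (2->3):
Peg 0: [4]
Peg 1: []
Peg 2: [5, 3, 2]
Peg 3: [1]

Answer: Peg 0: [4]
Peg 1: []
Peg 2: [5, 3, 2]
Peg 3: [1]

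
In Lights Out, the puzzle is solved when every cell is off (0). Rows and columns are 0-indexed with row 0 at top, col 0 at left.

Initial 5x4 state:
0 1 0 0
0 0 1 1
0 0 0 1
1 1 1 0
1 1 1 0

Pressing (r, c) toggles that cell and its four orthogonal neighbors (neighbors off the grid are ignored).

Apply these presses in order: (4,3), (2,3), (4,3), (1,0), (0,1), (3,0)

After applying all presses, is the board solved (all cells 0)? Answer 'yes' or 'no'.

After press 1 at (4,3):
0 1 0 0
0 0 1 1
0 0 0 1
1 1 1 1
1 1 0 1

After press 2 at (2,3):
0 1 0 0
0 0 1 0
0 0 1 0
1 1 1 0
1 1 0 1

After press 3 at (4,3):
0 1 0 0
0 0 1 0
0 0 1 0
1 1 1 1
1 1 1 0

After press 4 at (1,0):
1 1 0 0
1 1 1 0
1 0 1 0
1 1 1 1
1 1 1 0

After press 5 at (0,1):
0 0 1 0
1 0 1 0
1 0 1 0
1 1 1 1
1 1 1 0

After press 6 at (3,0):
0 0 1 0
1 0 1 0
0 0 1 0
0 0 1 1
0 1 1 0

Lights still on: 8

Answer: no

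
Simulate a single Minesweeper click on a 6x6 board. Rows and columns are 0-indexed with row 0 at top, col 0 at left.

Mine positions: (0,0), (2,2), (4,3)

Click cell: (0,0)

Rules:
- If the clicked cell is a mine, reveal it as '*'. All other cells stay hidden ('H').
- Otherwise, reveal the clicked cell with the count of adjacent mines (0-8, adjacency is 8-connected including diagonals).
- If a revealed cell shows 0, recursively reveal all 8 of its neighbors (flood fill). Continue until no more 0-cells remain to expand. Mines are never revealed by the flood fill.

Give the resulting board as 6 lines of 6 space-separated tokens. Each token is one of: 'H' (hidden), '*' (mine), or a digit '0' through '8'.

* H H H H H
H H H H H H
H H H H H H
H H H H H H
H H H H H H
H H H H H H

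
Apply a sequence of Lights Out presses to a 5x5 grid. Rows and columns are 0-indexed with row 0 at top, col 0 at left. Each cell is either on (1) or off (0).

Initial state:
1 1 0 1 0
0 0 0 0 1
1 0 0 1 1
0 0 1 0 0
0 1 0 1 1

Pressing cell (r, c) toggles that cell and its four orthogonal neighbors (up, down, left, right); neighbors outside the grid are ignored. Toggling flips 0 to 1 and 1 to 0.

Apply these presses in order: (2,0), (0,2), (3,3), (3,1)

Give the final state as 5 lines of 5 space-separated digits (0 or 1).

Answer: 1 0 1 0 0
1 0 1 0 1
0 0 0 0 1
0 1 1 1 1
0 0 0 0 1

Derivation:
After press 1 at (2,0):
1 1 0 1 0
1 0 0 0 1
0 1 0 1 1
1 0 1 0 0
0 1 0 1 1

After press 2 at (0,2):
1 0 1 0 0
1 0 1 0 1
0 1 0 1 1
1 0 1 0 0
0 1 0 1 1

After press 3 at (3,3):
1 0 1 0 0
1 0 1 0 1
0 1 0 0 1
1 0 0 1 1
0 1 0 0 1

After press 4 at (3,1):
1 0 1 0 0
1 0 1 0 1
0 0 0 0 1
0 1 1 1 1
0 0 0 0 1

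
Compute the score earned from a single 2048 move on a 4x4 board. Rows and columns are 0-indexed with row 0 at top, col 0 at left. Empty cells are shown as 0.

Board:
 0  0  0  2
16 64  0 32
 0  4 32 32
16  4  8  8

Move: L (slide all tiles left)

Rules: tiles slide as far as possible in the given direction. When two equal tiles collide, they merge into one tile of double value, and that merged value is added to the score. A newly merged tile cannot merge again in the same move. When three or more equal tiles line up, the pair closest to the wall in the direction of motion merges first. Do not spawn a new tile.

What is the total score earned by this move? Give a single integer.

Answer: 80

Derivation:
Slide left:
row 0: [0, 0, 0, 2] -> [2, 0, 0, 0]  score +0 (running 0)
row 1: [16, 64, 0, 32] -> [16, 64, 32, 0]  score +0 (running 0)
row 2: [0, 4, 32, 32] -> [4, 64, 0, 0]  score +64 (running 64)
row 3: [16, 4, 8, 8] -> [16, 4, 16, 0]  score +16 (running 80)
Board after move:
 2  0  0  0
16 64 32  0
 4 64  0  0
16  4 16  0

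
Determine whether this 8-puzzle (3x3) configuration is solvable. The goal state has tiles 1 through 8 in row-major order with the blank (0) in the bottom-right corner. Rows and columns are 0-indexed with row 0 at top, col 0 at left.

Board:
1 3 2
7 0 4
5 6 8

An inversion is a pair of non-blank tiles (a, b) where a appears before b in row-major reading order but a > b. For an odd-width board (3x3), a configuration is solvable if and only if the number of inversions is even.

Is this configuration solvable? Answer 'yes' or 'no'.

Answer: yes

Derivation:
Inversions (pairs i<j in row-major order where tile[i] > tile[j] > 0): 4
4 is even, so the puzzle is solvable.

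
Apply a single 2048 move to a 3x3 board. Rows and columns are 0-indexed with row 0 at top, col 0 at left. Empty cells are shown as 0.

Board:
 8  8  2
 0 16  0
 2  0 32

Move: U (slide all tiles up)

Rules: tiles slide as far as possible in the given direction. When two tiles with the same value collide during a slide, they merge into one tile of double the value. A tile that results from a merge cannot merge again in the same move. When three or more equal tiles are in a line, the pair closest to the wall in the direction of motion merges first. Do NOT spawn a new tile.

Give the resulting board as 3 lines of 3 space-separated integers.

Answer:  8  8  2
 2 16 32
 0  0  0

Derivation:
Slide up:
col 0: [8, 0, 2] -> [8, 2, 0]
col 1: [8, 16, 0] -> [8, 16, 0]
col 2: [2, 0, 32] -> [2, 32, 0]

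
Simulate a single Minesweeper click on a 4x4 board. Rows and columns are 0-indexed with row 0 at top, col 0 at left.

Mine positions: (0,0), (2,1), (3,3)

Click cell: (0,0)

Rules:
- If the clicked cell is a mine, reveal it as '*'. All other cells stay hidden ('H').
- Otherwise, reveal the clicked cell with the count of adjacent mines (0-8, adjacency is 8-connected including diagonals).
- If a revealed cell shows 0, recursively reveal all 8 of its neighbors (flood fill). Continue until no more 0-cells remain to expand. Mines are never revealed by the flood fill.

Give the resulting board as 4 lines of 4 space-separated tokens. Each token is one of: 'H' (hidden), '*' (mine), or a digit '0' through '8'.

* H H H
H H H H
H H H H
H H H H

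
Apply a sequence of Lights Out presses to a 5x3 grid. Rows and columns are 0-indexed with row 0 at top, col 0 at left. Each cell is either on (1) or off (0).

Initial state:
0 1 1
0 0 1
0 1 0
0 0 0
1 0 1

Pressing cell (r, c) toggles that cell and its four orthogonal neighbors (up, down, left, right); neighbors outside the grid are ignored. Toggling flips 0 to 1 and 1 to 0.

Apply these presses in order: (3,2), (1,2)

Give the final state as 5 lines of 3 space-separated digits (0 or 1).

After press 1 at (3,2):
0 1 1
0 0 1
0 1 1
0 1 1
1 0 0

After press 2 at (1,2):
0 1 0
0 1 0
0 1 0
0 1 1
1 0 0

Answer: 0 1 0
0 1 0
0 1 0
0 1 1
1 0 0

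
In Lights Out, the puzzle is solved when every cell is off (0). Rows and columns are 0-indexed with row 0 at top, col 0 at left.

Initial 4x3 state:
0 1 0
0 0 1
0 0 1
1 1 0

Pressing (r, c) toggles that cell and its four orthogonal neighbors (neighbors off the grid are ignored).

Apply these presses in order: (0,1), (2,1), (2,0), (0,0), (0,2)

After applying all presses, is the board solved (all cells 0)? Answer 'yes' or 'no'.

Answer: yes

Derivation:
After press 1 at (0,1):
1 0 1
0 1 1
0 0 1
1 1 0

After press 2 at (2,1):
1 0 1
0 0 1
1 1 0
1 0 0

After press 3 at (2,0):
1 0 1
1 0 1
0 0 0
0 0 0

After press 4 at (0,0):
0 1 1
0 0 1
0 0 0
0 0 0

After press 5 at (0,2):
0 0 0
0 0 0
0 0 0
0 0 0

Lights still on: 0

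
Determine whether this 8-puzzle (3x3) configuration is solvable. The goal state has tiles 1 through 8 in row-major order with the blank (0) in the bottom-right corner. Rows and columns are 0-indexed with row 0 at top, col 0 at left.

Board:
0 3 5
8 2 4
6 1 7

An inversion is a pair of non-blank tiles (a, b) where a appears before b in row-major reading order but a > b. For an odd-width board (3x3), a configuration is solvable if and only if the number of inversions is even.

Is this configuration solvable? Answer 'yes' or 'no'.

Inversions (pairs i<j in row-major order where tile[i] > tile[j] > 0): 13
13 is odd, so the puzzle is not solvable.

Answer: no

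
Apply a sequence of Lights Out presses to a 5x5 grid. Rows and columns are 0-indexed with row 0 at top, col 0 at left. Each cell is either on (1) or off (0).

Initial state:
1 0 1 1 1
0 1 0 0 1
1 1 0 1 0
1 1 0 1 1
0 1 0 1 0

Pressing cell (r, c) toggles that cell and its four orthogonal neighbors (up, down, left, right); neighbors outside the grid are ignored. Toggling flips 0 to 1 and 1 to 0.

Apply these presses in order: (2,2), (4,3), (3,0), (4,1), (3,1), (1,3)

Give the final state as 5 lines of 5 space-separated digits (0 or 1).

Answer: 1 0 1 0 1
0 1 0 1 0
0 1 1 1 0
1 0 0 0 1
0 1 0 0 1

Derivation:
After press 1 at (2,2):
1 0 1 1 1
0 1 1 0 1
1 0 1 0 0
1 1 1 1 1
0 1 0 1 0

After press 2 at (4,3):
1 0 1 1 1
0 1 1 0 1
1 0 1 0 0
1 1 1 0 1
0 1 1 0 1

After press 3 at (3,0):
1 0 1 1 1
0 1 1 0 1
0 0 1 0 0
0 0 1 0 1
1 1 1 0 1

After press 4 at (4,1):
1 0 1 1 1
0 1 1 0 1
0 0 1 0 0
0 1 1 0 1
0 0 0 0 1

After press 5 at (3,1):
1 0 1 1 1
0 1 1 0 1
0 1 1 0 0
1 0 0 0 1
0 1 0 0 1

After press 6 at (1,3):
1 0 1 0 1
0 1 0 1 0
0 1 1 1 0
1 0 0 0 1
0 1 0 0 1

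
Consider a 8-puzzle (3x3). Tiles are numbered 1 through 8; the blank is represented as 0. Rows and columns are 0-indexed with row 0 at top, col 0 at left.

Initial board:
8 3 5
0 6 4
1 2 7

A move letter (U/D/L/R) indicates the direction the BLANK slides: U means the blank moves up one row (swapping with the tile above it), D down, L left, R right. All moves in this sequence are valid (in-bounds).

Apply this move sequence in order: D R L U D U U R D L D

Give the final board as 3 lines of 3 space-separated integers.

Answer: 3 6 5
1 8 4
0 2 7

Derivation:
After move 1 (D):
8 3 5
1 6 4
0 2 7

After move 2 (R):
8 3 5
1 6 4
2 0 7

After move 3 (L):
8 3 5
1 6 4
0 2 7

After move 4 (U):
8 3 5
0 6 4
1 2 7

After move 5 (D):
8 3 5
1 6 4
0 2 7

After move 6 (U):
8 3 5
0 6 4
1 2 7

After move 7 (U):
0 3 5
8 6 4
1 2 7

After move 8 (R):
3 0 5
8 6 4
1 2 7

After move 9 (D):
3 6 5
8 0 4
1 2 7

After move 10 (L):
3 6 5
0 8 4
1 2 7

After move 11 (D):
3 6 5
1 8 4
0 2 7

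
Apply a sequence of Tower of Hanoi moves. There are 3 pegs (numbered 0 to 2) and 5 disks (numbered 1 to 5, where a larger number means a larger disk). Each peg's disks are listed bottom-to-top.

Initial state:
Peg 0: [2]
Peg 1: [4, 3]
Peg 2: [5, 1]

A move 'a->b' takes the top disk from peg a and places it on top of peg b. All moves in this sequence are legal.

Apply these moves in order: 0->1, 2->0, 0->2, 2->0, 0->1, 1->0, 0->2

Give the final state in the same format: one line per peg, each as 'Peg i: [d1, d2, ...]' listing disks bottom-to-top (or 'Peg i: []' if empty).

After move 1 (0->1):
Peg 0: []
Peg 1: [4, 3, 2]
Peg 2: [5, 1]

After move 2 (2->0):
Peg 0: [1]
Peg 1: [4, 3, 2]
Peg 2: [5]

After move 3 (0->2):
Peg 0: []
Peg 1: [4, 3, 2]
Peg 2: [5, 1]

After move 4 (2->0):
Peg 0: [1]
Peg 1: [4, 3, 2]
Peg 2: [5]

After move 5 (0->1):
Peg 0: []
Peg 1: [4, 3, 2, 1]
Peg 2: [5]

After move 6 (1->0):
Peg 0: [1]
Peg 1: [4, 3, 2]
Peg 2: [5]

After move 7 (0->2):
Peg 0: []
Peg 1: [4, 3, 2]
Peg 2: [5, 1]

Answer: Peg 0: []
Peg 1: [4, 3, 2]
Peg 2: [5, 1]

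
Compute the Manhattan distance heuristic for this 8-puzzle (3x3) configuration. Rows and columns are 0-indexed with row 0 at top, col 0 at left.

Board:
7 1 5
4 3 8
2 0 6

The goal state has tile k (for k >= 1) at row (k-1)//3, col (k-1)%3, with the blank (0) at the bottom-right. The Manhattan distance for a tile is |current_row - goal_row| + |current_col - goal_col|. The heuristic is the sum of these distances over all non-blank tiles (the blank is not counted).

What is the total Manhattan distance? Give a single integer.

Tile 7: at (0,0), goal (2,0), distance |0-2|+|0-0| = 2
Tile 1: at (0,1), goal (0,0), distance |0-0|+|1-0| = 1
Tile 5: at (0,2), goal (1,1), distance |0-1|+|2-1| = 2
Tile 4: at (1,0), goal (1,0), distance |1-1|+|0-0| = 0
Tile 3: at (1,1), goal (0,2), distance |1-0|+|1-2| = 2
Tile 8: at (1,2), goal (2,1), distance |1-2|+|2-1| = 2
Tile 2: at (2,0), goal (0,1), distance |2-0|+|0-1| = 3
Tile 6: at (2,2), goal (1,2), distance |2-1|+|2-2| = 1
Sum: 2 + 1 + 2 + 0 + 2 + 2 + 3 + 1 = 13

Answer: 13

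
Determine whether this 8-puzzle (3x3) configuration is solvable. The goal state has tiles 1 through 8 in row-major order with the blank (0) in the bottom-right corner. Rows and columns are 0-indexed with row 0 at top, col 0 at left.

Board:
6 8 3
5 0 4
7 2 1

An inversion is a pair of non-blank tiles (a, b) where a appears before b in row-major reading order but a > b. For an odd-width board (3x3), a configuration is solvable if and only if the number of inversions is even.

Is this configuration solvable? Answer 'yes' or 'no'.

Inversions (pairs i<j in row-major order where tile[i] > tile[j] > 0): 21
21 is odd, so the puzzle is not solvable.

Answer: no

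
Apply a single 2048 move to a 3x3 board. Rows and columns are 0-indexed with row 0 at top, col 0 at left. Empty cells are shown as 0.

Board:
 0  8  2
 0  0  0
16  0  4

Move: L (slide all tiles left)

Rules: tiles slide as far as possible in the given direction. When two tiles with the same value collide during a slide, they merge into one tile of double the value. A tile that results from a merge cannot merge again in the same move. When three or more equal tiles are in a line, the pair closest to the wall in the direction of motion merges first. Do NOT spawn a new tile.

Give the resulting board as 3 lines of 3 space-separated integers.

Slide left:
row 0: [0, 8, 2] -> [8, 2, 0]
row 1: [0, 0, 0] -> [0, 0, 0]
row 2: [16, 0, 4] -> [16, 4, 0]

Answer:  8  2  0
 0  0  0
16  4  0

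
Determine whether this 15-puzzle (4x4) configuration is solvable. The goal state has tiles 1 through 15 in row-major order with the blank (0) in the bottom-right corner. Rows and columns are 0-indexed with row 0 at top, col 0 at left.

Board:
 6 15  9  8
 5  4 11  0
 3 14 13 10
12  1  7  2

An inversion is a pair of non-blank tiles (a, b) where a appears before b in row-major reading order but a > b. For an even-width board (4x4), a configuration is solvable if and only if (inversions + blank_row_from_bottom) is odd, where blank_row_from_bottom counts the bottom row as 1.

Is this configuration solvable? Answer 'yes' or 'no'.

Inversions: 63
Blank is in row 1 (0-indexed from top), which is row 3 counting from the bottom (bottom = 1).
63 + 3 = 66, which is even, so the puzzle is not solvable.

Answer: no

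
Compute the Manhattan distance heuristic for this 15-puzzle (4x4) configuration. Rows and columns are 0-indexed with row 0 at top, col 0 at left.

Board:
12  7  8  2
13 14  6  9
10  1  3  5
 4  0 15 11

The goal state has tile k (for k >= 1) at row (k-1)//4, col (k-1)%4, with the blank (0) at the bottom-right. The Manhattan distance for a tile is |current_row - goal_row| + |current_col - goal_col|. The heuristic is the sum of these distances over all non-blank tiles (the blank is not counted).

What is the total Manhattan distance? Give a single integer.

Tile 12: (0,0)->(2,3) = 5
Tile 7: (0,1)->(1,2) = 2
Tile 8: (0,2)->(1,3) = 2
Tile 2: (0,3)->(0,1) = 2
Tile 13: (1,0)->(3,0) = 2
Tile 14: (1,1)->(3,1) = 2
Tile 6: (1,2)->(1,1) = 1
Tile 9: (1,3)->(2,0) = 4
Tile 10: (2,0)->(2,1) = 1
Tile 1: (2,1)->(0,0) = 3
Tile 3: (2,2)->(0,2) = 2
Tile 5: (2,3)->(1,0) = 4
Tile 4: (3,0)->(0,3) = 6
Tile 15: (3,2)->(3,2) = 0
Tile 11: (3,3)->(2,2) = 2
Sum: 5 + 2 + 2 + 2 + 2 + 2 + 1 + 4 + 1 + 3 + 2 + 4 + 6 + 0 + 2 = 38

Answer: 38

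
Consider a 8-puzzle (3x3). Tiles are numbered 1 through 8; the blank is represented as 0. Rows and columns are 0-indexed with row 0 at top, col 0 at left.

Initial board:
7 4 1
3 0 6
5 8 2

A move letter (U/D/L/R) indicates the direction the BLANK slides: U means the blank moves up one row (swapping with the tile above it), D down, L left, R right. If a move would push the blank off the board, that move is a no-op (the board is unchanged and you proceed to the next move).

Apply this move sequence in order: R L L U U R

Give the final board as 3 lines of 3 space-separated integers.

After move 1 (R):
7 4 1
3 6 0
5 8 2

After move 2 (L):
7 4 1
3 0 6
5 8 2

After move 3 (L):
7 4 1
0 3 6
5 8 2

After move 4 (U):
0 4 1
7 3 6
5 8 2

After move 5 (U):
0 4 1
7 3 6
5 8 2

After move 6 (R):
4 0 1
7 3 6
5 8 2

Answer: 4 0 1
7 3 6
5 8 2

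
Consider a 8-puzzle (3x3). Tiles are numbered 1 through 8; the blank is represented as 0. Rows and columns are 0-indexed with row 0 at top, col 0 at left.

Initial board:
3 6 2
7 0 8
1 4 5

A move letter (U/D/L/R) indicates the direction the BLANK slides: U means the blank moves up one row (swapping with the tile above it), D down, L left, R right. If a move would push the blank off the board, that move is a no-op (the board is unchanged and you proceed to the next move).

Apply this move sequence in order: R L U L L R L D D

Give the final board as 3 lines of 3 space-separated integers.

After move 1 (R):
3 6 2
7 8 0
1 4 5

After move 2 (L):
3 6 2
7 0 8
1 4 5

After move 3 (U):
3 0 2
7 6 8
1 4 5

After move 4 (L):
0 3 2
7 6 8
1 4 5

After move 5 (L):
0 3 2
7 6 8
1 4 5

After move 6 (R):
3 0 2
7 6 8
1 4 5

After move 7 (L):
0 3 2
7 6 8
1 4 5

After move 8 (D):
7 3 2
0 6 8
1 4 5

After move 9 (D):
7 3 2
1 6 8
0 4 5

Answer: 7 3 2
1 6 8
0 4 5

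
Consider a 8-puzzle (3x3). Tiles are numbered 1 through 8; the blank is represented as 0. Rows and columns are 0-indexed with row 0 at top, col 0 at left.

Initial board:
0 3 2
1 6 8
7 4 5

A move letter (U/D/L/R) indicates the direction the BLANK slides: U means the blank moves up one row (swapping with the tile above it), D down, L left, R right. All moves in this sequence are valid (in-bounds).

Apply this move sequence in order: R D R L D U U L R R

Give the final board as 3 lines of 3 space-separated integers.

After move 1 (R):
3 0 2
1 6 8
7 4 5

After move 2 (D):
3 6 2
1 0 8
7 4 5

After move 3 (R):
3 6 2
1 8 0
7 4 5

After move 4 (L):
3 6 2
1 0 8
7 4 5

After move 5 (D):
3 6 2
1 4 8
7 0 5

After move 6 (U):
3 6 2
1 0 8
7 4 5

After move 7 (U):
3 0 2
1 6 8
7 4 5

After move 8 (L):
0 3 2
1 6 8
7 4 5

After move 9 (R):
3 0 2
1 6 8
7 4 5

After move 10 (R):
3 2 0
1 6 8
7 4 5

Answer: 3 2 0
1 6 8
7 4 5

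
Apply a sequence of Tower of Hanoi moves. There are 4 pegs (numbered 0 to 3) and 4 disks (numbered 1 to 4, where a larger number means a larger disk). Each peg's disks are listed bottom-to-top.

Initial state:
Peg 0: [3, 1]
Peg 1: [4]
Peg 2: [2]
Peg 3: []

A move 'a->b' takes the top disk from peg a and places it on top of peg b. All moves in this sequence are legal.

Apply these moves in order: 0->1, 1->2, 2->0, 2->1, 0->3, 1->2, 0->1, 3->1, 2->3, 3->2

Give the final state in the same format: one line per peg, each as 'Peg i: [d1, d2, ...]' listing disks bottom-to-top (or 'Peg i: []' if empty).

Answer: Peg 0: []
Peg 1: [4, 3, 1]
Peg 2: [2]
Peg 3: []

Derivation:
After move 1 (0->1):
Peg 0: [3]
Peg 1: [4, 1]
Peg 2: [2]
Peg 3: []

After move 2 (1->2):
Peg 0: [3]
Peg 1: [4]
Peg 2: [2, 1]
Peg 3: []

After move 3 (2->0):
Peg 0: [3, 1]
Peg 1: [4]
Peg 2: [2]
Peg 3: []

After move 4 (2->1):
Peg 0: [3, 1]
Peg 1: [4, 2]
Peg 2: []
Peg 3: []

After move 5 (0->3):
Peg 0: [3]
Peg 1: [4, 2]
Peg 2: []
Peg 3: [1]

After move 6 (1->2):
Peg 0: [3]
Peg 1: [4]
Peg 2: [2]
Peg 3: [1]

After move 7 (0->1):
Peg 0: []
Peg 1: [4, 3]
Peg 2: [2]
Peg 3: [1]

After move 8 (3->1):
Peg 0: []
Peg 1: [4, 3, 1]
Peg 2: [2]
Peg 3: []

After move 9 (2->3):
Peg 0: []
Peg 1: [4, 3, 1]
Peg 2: []
Peg 3: [2]

After move 10 (3->2):
Peg 0: []
Peg 1: [4, 3, 1]
Peg 2: [2]
Peg 3: []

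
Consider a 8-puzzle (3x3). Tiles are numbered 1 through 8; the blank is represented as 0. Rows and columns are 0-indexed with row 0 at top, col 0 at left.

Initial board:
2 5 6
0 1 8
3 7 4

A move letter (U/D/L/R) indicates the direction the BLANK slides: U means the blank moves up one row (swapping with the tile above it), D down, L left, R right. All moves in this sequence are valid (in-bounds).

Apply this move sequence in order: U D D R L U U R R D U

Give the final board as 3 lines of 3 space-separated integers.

Answer: 5 6 0
2 1 8
3 7 4

Derivation:
After move 1 (U):
0 5 6
2 1 8
3 7 4

After move 2 (D):
2 5 6
0 1 8
3 7 4

After move 3 (D):
2 5 6
3 1 8
0 7 4

After move 4 (R):
2 5 6
3 1 8
7 0 4

After move 5 (L):
2 5 6
3 1 8
0 7 4

After move 6 (U):
2 5 6
0 1 8
3 7 4

After move 7 (U):
0 5 6
2 1 8
3 7 4

After move 8 (R):
5 0 6
2 1 8
3 7 4

After move 9 (R):
5 6 0
2 1 8
3 7 4

After move 10 (D):
5 6 8
2 1 0
3 7 4

After move 11 (U):
5 6 0
2 1 8
3 7 4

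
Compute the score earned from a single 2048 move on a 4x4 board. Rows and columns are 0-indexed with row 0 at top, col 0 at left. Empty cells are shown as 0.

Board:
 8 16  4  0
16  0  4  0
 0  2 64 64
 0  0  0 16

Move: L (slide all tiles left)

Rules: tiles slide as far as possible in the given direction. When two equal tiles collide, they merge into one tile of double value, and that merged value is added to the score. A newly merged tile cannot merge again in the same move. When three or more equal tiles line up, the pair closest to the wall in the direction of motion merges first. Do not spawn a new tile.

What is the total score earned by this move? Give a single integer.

Answer: 128

Derivation:
Slide left:
row 0: [8, 16, 4, 0] -> [8, 16, 4, 0]  score +0 (running 0)
row 1: [16, 0, 4, 0] -> [16, 4, 0, 0]  score +0 (running 0)
row 2: [0, 2, 64, 64] -> [2, 128, 0, 0]  score +128 (running 128)
row 3: [0, 0, 0, 16] -> [16, 0, 0, 0]  score +0 (running 128)
Board after move:
  8  16   4   0
 16   4   0   0
  2 128   0   0
 16   0   0   0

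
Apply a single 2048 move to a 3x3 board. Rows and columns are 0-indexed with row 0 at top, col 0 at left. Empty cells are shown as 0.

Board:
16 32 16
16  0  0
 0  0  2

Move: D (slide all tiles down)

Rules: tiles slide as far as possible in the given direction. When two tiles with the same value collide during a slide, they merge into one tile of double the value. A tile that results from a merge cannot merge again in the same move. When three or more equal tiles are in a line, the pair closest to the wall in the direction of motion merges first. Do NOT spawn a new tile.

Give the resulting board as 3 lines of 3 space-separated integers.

Answer:  0  0  0
 0  0 16
32 32  2

Derivation:
Slide down:
col 0: [16, 16, 0] -> [0, 0, 32]
col 1: [32, 0, 0] -> [0, 0, 32]
col 2: [16, 0, 2] -> [0, 16, 2]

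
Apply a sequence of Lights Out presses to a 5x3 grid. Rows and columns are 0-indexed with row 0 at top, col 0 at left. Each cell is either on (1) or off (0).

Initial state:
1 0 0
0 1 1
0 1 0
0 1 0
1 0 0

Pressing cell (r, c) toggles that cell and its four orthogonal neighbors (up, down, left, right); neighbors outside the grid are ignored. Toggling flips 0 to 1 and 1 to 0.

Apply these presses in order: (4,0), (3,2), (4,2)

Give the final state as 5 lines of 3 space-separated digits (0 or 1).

Answer: 1 0 0
0 1 1
0 1 1
1 0 0
0 0 0

Derivation:
After press 1 at (4,0):
1 0 0
0 1 1
0 1 0
1 1 0
0 1 0

After press 2 at (3,2):
1 0 0
0 1 1
0 1 1
1 0 1
0 1 1

After press 3 at (4,2):
1 0 0
0 1 1
0 1 1
1 0 0
0 0 0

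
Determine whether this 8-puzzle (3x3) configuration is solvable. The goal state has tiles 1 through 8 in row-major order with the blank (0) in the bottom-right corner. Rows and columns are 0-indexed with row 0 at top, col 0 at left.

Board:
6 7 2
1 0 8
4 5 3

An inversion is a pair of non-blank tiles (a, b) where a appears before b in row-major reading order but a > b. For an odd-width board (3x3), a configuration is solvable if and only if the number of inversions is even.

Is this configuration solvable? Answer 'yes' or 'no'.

Answer: yes

Derivation:
Inversions (pairs i<j in row-major order where tile[i] > tile[j] > 0): 16
16 is even, so the puzzle is solvable.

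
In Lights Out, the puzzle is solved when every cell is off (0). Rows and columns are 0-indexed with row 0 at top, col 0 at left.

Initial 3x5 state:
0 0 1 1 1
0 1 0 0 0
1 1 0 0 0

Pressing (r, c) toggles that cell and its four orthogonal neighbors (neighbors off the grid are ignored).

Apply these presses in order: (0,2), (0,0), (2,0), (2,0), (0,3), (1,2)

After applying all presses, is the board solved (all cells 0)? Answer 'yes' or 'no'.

Answer: no

Derivation:
After press 1 at (0,2):
0 1 0 0 1
0 1 1 0 0
1 1 0 0 0

After press 2 at (0,0):
1 0 0 0 1
1 1 1 0 0
1 1 0 0 0

After press 3 at (2,0):
1 0 0 0 1
0 1 1 0 0
0 0 0 0 0

After press 4 at (2,0):
1 0 0 0 1
1 1 1 0 0
1 1 0 0 0

After press 5 at (0,3):
1 0 1 1 0
1 1 1 1 0
1 1 0 0 0

After press 6 at (1,2):
1 0 0 1 0
1 0 0 0 0
1 1 1 0 0

Lights still on: 6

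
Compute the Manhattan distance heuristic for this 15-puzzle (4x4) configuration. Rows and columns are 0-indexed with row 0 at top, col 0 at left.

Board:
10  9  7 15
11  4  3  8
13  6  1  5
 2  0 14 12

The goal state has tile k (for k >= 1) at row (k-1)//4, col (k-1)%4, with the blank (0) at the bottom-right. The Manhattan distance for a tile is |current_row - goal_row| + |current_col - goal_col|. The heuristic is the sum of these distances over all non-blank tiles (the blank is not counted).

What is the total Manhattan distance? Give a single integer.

Answer: 34

Derivation:
Tile 10: at (0,0), goal (2,1), distance |0-2|+|0-1| = 3
Tile 9: at (0,1), goal (2,0), distance |0-2|+|1-0| = 3
Tile 7: at (0,2), goal (1,2), distance |0-1|+|2-2| = 1
Tile 15: at (0,3), goal (3,2), distance |0-3|+|3-2| = 4
Tile 11: at (1,0), goal (2,2), distance |1-2|+|0-2| = 3
Tile 4: at (1,1), goal (0,3), distance |1-0|+|1-3| = 3
Tile 3: at (1,2), goal (0,2), distance |1-0|+|2-2| = 1
Tile 8: at (1,3), goal (1,3), distance |1-1|+|3-3| = 0
Tile 13: at (2,0), goal (3,0), distance |2-3|+|0-0| = 1
Tile 6: at (2,1), goal (1,1), distance |2-1|+|1-1| = 1
Tile 1: at (2,2), goal (0,0), distance |2-0|+|2-0| = 4
Tile 5: at (2,3), goal (1,0), distance |2-1|+|3-0| = 4
Tile 2: at (3,0), goal (0,1), distance |3-0|+|0-1| = 4
Tile 14: at (3,2), goal (3,1), distance |3-3|+|2-1| = 1
Tile 12: at (3,3), goal (2,3), distance |3-2|+|3-3| = 1
Sum: 3 + 3 + 1 + 4 + 3 + 3 + 1 + 0 + 1 + 1 + 4 + 4 + 4 + 1 + 1 = 34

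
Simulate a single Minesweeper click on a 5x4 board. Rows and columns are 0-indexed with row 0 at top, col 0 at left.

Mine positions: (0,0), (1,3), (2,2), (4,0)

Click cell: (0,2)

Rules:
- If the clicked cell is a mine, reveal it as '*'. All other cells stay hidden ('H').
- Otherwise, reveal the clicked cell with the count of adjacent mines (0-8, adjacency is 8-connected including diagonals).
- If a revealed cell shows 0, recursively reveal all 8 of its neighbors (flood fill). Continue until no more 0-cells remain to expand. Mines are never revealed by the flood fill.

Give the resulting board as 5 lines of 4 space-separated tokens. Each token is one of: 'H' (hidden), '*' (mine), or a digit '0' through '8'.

H H 1 H
H H H H
H H H H
H H H H
H H H H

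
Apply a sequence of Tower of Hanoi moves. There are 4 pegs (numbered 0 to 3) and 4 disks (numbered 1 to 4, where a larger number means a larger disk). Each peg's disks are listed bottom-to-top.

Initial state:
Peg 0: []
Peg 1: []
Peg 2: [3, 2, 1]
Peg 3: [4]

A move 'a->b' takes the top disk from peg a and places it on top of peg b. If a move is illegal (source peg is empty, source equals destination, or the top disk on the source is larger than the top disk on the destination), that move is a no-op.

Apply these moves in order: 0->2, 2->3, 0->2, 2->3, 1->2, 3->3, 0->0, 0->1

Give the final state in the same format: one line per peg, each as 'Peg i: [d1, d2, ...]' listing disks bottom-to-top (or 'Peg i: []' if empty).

After move 1 (0->2):
Peg 0: []
Peg 1: []
Peg 2: [3, 2, 1]
Peg 3: [4]

After move 2 (2->3):
Peg 0: []
Peg 1: []
Peg 2: [3, 2]
Peg 3: [4, 1]

After move 3 (0->2):
Peg 0: []
Peg 1: []
Peg 2: [3, 2]
Peg 3: [4, 1]

After move 4 (2->3):
Peg 0: []
Peg 1: []
Peg 2: [3, 2]
Peg 3: [4, 1]

After move 5 (1->2):
Peg 0: []
Peg 1: []
Peg 2: [3, 2]
Peg 3: [4, 1]

After move 6 (3->3):
Peg 0: []
Peg 1: []
Peg 2: [3, 2]
Peg 3: [4, 1]

After move 7 (0->0):
Peg 0: []
Peg 1: []
Peg 2: [3, 2]
Peg 3: [4, 1]

After move 8 (0->1):
Peg 0: []
Peg 1: []
Peg 2: [3, 2]
Peg 3: [4, 1]

Answer: Peg 0: []
Peg 1: []
Peg 2: [3, 2]
Peg 3: [4, 1]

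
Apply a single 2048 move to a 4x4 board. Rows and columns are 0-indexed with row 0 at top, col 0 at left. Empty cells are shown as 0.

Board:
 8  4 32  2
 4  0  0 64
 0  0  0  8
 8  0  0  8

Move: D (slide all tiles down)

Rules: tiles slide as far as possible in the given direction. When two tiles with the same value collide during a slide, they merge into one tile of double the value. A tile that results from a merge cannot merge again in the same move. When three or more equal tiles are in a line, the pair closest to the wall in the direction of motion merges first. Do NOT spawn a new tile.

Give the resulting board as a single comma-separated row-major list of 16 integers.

Answer: 0, 0, 0, 0, 8, 0, 0, 2, 4, 0, 0, 64, 8, 4, 32, 16

Derivation:
Slide down:
col 0: [8, 4, 0, 8] -> [0, 8, 4, 8]
col 1: [4, 0, 0, 0] -> [0, 0, 0, 4]
col 2: [32, 0, 0, 0] -> [0, 0, 0, 32]
col 3: [2, 64, 8, 8] -> [0, 2, 64, 16]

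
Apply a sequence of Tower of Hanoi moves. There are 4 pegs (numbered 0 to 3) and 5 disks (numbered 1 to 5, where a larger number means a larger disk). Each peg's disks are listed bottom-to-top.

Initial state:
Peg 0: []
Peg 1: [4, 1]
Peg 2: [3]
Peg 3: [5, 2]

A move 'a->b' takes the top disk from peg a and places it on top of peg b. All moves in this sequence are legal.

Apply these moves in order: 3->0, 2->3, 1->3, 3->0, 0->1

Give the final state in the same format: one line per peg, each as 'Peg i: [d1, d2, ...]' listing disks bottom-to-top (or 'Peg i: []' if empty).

Answer: Peg 0: [2]
Peg 1: [4, 1]
Peg 2: []
Peg 3: [5, 3]

Derivation:
After move 1 (3->0):
Peg 0: [2]
Peg 1: [4, 1]
Peg 2: [3]
Peg 3: [5]

After move 2 (2->3):
Peg 0: [2]
Peg 1: [4, 1]
Peg 2: []
Peg 3: [5, 3]

After move 3 (1->3):
Peg 0: [2]
Peg 1: [4]
Peg 2: []
Peg 3: [5, 3, 1]

After move 4 (3->0):
Peg 0: [2, 1]
Peg 1: [4]
Peg 2: []
Peg 3: [5, 3]

After move 5 (0->1):
Peg 0: [2]
Peg 1: [4, 1]
Peg 2: []
Peg 3: [5, 3]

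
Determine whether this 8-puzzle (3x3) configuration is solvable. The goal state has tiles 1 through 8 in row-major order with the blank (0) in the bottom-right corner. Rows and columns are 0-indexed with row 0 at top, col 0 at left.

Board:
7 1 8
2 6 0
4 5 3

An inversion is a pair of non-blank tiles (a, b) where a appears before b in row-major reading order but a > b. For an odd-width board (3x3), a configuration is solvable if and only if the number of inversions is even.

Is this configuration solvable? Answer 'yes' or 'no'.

Inversions (pairs i<j in row-major order where tile[i] > tile[j] > 0): 16
16 is even, so the puzzle is solvable.

Answer: yes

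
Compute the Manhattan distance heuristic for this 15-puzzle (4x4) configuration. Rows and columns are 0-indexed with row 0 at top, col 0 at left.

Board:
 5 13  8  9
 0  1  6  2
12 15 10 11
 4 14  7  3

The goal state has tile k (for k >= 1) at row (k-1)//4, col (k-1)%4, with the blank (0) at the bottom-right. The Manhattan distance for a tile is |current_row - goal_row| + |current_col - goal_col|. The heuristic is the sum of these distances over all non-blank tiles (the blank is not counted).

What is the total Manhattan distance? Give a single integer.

Answer: 37

Derivation:
Tile 5: (0,0)->(1,0) = 1
Tile 13: (0,1)->(3,0) = 4
Tile 8: (0,2)->(1,3) = 2
Tile 9: (0,3)->(2,0) = 5
Tile 1: (1,1)->(0,0) = 2
Tile 6: (1,2)->(1,1) = 1
Tile 2: (1,3)->(0,1) = 3
Tile 12: (2,0)->(2,3) = 3
Tile 15: (2,1)->(3,2) = 2
Tile 10: (2,2)->(2,1) = 1
Tile 11: (2,3)->(2,2) = 1
Tile 4: (3,0)->(0,3) = 6
Tile 14: (3,1)->(3,1) = 0
Tile 7: (3,2)->(1,2) = 2
Tile 3: (3,3)->(0,2) = 4
Sum: 1 + 4 + 2 + 5 + 2 + 1 + 3 + 3 + 2 + 1 + 1 + 6 + 0 + 2 + 4 = 37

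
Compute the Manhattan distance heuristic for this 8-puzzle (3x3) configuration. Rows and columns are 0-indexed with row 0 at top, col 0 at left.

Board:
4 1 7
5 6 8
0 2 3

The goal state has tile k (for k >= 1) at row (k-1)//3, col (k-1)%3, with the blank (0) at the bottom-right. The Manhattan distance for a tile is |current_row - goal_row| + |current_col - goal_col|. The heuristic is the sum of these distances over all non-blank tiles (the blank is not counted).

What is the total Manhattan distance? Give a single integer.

Answer: 14

Derivation:
Tile 4: (0,0)->(1,0) = 1
Tile 1: (0,1)->(0,0) = 1
Tile 7: (0,2)->(2,0) = 4
Tile 5: (1,0)->(1,1) = 1
Tile 6: (1,1)->(1,2) = 1
Tile 8: (1,2)->(2,1) = 2
Tile 2: (2,1)->(0,1) = 2
Tile 3: (2,2)->(0,2) = 2
Sum: 1 + 1 + 4 + 1 + 1 + 2 + 2 + 2 = 14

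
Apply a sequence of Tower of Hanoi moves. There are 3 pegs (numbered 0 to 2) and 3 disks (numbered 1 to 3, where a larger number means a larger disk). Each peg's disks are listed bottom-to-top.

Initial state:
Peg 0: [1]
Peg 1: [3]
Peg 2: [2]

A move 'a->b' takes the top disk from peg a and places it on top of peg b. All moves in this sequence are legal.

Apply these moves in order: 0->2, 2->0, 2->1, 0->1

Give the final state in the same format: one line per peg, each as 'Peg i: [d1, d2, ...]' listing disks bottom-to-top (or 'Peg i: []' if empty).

Answer: Peg 0: []
Peg 1: [3, 2, 1]
Peg 2: []

Derivation:
After move 1 (0->2):
Peg 0: []
Peg 1: [3]
Peg 2: [2, 1]

After move 2 (2->0):
Peg 0: [1]
Peg 1: [3]
Peg 2: [2]

After move 3 (2->1):
Peg 0: [1]
Peg 1: [3, 2]
Peg 2: []

After move 4 (0->1):
Peg 0: []
Peg 1: [3, 2, 1]
Peg 2: []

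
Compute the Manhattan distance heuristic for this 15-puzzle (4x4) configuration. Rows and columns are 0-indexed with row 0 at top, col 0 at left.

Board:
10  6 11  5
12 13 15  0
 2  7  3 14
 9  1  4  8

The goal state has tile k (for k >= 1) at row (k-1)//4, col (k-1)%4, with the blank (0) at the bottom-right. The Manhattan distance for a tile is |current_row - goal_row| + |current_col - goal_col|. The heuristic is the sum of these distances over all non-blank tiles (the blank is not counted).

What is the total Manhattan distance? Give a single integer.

Answer: 40

Derivation:
Tile 10: at (0,0), goal (2,1), distance |0-2|+|0-1| = 3
Tile 6: at (0,1), goal (1,1), distance |0-1|+|1-1| = 1
Tile 11: at (0,2), goal (2,2), distance |0-2|+|2-2| = 2
Tile 5: at (0,3), goal (1,0), distance |0-1|+|3-0| = 4
Tile 12: at (1,0), goal (2,3), distance |1-2|+|0-3| = 4
Tile 13: at (1,1), goal (3,0), distance |1-3|+|1-0| = 3
Tile 15: at (1,2), goal (3,2), distance |1-3|+|2-2| = 2
Tile 2: at (2,0), goal (0,1), distance |2-0|+|0-1| = 3
Tile 7: at (2,1), goal (1,2), distance |2-1|+|1-2| = 2
Tile 3: at (2,2), goal (0,2), distance |2-0|+|2-2| = 2
Tile 14: at (2,3), goal (3,1), distance |2-3|+|3-1| = 3
Tile 9: at (3,0), goal (2,0), distance |3-2|+|0-0| = 1
Tile 1: at (3,1), goal (0,0), distance |3-0|+|1-0| = 4
Tile 4: at (3,2), goal (0,3), distance |3-0|+|2-3| = 4
Tile 8: at (3,3), goal (1,3), distance |3-1|+|3-3| = 2
Sum: 3 + 1 + 2 + 4 + 4 + 3 + 2 + 3 + 2 + 2 + 3 + 1 + 4 + 4 + 2 = 40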